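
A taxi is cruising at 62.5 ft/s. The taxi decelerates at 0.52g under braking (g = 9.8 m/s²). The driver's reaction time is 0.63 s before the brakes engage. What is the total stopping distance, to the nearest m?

Total stopping distance ≈ 48 m

62.5 ft/s × 0.3048 = 19.0500 m/s.
a = 0.52 × 9.8 = 5.096 m/s².
Reaction distance = v·t_r = 19.0500 × 0.63 = 12.002 m.
Braking distance = v²/(2a) = 19.0500² / (2 × 5.096) = 362.903 / 10.192 = 35.607 m.
Total = 12.002 + 35.607 = 47.609 m.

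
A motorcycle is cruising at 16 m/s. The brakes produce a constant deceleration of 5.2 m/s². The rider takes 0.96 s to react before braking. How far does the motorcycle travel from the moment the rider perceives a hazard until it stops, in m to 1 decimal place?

Reaction distance = v·t_r = 16.0000 × 0.96 = 15.360 m.
Braking distance = v²/(2a) = 16.0000² / (2 × 5.200) = 256.000 / 10.400 = 24.615 m.
Total = 15.360 + 24.615 = 39.975 m.

Total stopping distance ≈ 40.0 m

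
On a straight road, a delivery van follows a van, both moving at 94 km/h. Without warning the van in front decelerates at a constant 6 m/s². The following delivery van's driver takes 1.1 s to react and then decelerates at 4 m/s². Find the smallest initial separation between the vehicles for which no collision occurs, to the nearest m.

Minimum gap ≈ 57 m

94 km/h ÷ 3.6 = 26.1111 m/s.
Leader travels v²/(2a_L) = 681.790 / 12.000 = 56.816 m before stopping.
Follower covers v·t_r = 26.1111 × 1.1 = 28.722 m while reacting, then v²/(2a_F) = 681.790 / 8.000 = 85.224 m while braking, for a total of 28.722 + 85.224 = 113.946 m.
Since a_F ≤ a_L and the follower starts braking later, the follower is never slower than the leader, so the closest approach is when both have stopped.
Minimum gap = 113.946 − 56.816 = 57.130 m.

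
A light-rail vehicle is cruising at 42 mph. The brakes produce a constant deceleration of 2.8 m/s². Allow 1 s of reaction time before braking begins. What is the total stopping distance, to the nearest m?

42 mph × 0.44704 = 18.7757 m/s.
Reaction distance = v·t_r = 18.7757 × 1 = 18.776 m.
Braking distance = v²/(2a) = 18.7757² / (2 × 2.800) = 352.527 / 5.600 = 62.951 m.
Total = 18.776 + 62.951 = 81.727 m.

Total stopping distance ≈ 82 m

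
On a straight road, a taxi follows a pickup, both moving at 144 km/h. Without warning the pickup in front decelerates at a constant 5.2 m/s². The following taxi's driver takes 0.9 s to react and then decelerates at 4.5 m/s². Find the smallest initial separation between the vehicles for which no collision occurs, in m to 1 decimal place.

Minimum gap ≈ 59.9 m

144 km/h ÷ 3.6 = 40.0000 m/s.
Leader travels v²/(2a_L) = 1600.000 / 10.400 = 153.846 m before stopping.
Follower covers v·t_r = 40.0000 × 0.9 = 36.000 m while reacting, then v²/(2a_F) = 1600.000 / 9.000 = 177.778 m while braking, for a total of 36.000 + 177.778 = 213.778 m.
Since a_F ≤ a_L and the follower starts braking later, the follower is never slower than the leader, so the closest approach is when both have stopped.
Minimum gap = 213.778 − 153.846 = 59.932 m.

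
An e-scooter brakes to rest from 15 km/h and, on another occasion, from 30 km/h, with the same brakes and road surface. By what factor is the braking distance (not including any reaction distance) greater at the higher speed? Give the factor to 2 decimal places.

Braking distance d = v²/(2a), so with a fixed, d ∝ v².
Factor = (30/15)² = 2.0000² = 4.0000.

Factor ≈ 4.00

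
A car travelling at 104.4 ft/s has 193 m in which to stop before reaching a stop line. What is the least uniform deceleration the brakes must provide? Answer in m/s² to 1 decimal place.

Required deceleration ≈ 2.6 m/s²

104.4 ft/s × 0.3048 = 31.8211 m/s.
v² = 2a·d ⇒ a = v²/(2d) = 31.8211² / (2 × 193.000) = 1012.582 / 386.000 = 2.6233 m/s².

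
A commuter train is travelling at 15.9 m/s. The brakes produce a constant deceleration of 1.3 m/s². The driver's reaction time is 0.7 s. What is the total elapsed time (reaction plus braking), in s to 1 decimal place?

Total time ≈ 12.9 s

Braking time = v/a = 15.9000 / 1.300 = 12.231 s.
Total = 0.7 + 12.231 = 12.931 s.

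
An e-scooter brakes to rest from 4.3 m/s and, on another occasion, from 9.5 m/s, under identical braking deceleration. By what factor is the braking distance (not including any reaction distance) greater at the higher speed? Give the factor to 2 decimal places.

Braking distance d = v²/(2a), so with a fixed, d ∝ v².
Factor = (9.5/4.3)² = 2.2093² = 4.8810.

Factor ≈ 4.88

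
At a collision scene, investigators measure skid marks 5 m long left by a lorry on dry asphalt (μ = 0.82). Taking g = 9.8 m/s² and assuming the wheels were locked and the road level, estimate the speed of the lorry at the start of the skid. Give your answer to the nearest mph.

Deceleration a = μg = 0.82 × 9.8 = 8.036 m/s².
v = √(2a·d) = √(2 × 8.036 × 5) = √80.360 = 8.9644 m/s.
= 8.9644 ÷ 0.44704 = 20.053 mph.

Initial speed ≈ 20 mph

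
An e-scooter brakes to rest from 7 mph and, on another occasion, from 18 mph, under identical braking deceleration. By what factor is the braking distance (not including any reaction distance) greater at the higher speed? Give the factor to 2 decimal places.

Braking distance d = v²/(2a), so with a fixed, d ∝ v².
Factor = (18/7)² = 2.5714² = 6.6121.

Factor ≈ 6.61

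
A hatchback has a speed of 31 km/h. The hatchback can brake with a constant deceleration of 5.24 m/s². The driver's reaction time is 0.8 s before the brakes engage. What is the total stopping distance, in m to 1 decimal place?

Total stopping distance ≈ 14.0 m

31 km/h ÷ 3.6 = 8.6111 m/s.
Reaction distance = v·t_r = 8.6111 × 0.8 = 6.889 m.
Braking distance = v²/(2a) = 8.6111² / (2 × 5.240) = 74.151 / 10.480 = 7.075 m.
Total = 6.889 + 7.075 = 13.964 m.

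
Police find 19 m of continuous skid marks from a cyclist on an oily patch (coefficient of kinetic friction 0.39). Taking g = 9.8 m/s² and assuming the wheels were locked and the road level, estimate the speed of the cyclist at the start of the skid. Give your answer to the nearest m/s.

Initial speed ≈ 12 m/s

Deceleration a = μg = 0.39 × 9.8 = 3.822 m/s².
v = √(2a·d) = √(2 × 3.822 × 19) = √145.236 = 12.0514 m/s.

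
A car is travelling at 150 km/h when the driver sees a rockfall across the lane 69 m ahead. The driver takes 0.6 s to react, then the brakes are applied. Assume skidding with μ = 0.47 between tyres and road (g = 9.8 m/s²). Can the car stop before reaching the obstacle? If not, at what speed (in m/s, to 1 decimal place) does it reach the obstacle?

No — it strikes the obstacle at 36.5 m/s

150 km/h ÷ 3.6 = 41.6667 m/s.
a = μg = 0.47 × 9.8 = 4.606 m/s².
Reaction distance = 41.6667 × 0.6 = 25.000 m.
Braking distance needed to stop: v²/(2a) = 1736.114 / 9.212 = 188.462 m, so total needed = 25.000 + 188.462 = 213.462 m > 69 m — it cannot stop.
Distance remaining when braking begins: 69 − 25.000 = 44.000 m.
v² = v₀² − 2a·d = 1736.114 − 2 × 4.606 × 44.000 = 1330.786 m²/s².
v = √1330.786 = 36.480 m/s.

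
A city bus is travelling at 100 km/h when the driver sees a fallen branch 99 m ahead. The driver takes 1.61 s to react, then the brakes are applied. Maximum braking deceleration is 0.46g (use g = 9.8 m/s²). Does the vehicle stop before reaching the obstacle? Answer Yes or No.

100 km/h ÷ 3.6 = 27.7778 m/s.
a = 0.46 × 9.8 = 4.508 m/s².
Reaction distance = 27.7778 × 1.61 = 44.722 m.
Braking distance = v²/(2a) = 771.606 / 9.016 = 85.582 m.
Total stopping distance = 44.722 + 85.582 = 130.304 m, vs 99 m available — it cannot stop in time and overshoots by 130.304 − 99 = 31.304 m.

No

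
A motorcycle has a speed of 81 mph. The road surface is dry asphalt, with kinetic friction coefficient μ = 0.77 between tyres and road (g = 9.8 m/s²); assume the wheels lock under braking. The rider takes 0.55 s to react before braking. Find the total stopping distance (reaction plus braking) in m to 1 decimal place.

Total stopping distance ≈ 106.8 m

81 mph × 0.44704 = 36.2102 m/s.
a = μg = 0.77 × 9.8 = 7.546 m/s².
Reaction distance = v·t_r = 36.2102 × 0.55 = 19.916 m.
Braking distance = v²/(2a) = 36.2102² / (2 × 7.546) = 1311.179 / 15.092 = 86.879 m.
Total = 19.916 + 86.879 = 106.795 m.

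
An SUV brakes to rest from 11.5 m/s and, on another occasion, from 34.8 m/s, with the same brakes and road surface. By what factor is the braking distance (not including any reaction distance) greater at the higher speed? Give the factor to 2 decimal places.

Factor ≈ 9.16

Braking distance d = v²/(2a), so with a fixed, d ∝ v².
Factor = (34.8/11.5)² = 3.0261² = 9.1573.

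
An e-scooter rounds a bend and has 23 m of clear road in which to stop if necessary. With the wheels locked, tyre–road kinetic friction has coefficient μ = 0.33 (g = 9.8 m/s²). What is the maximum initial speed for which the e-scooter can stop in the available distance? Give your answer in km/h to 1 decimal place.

Maximum speed ≈ 43.9 km/h

a = μg = 0.33 × 9.8 = 3.234 m/s².
v²/(2a) = d ⇒ v = √(2 × 3.234 × 23) = √148.76 = 12.1967 m/s.
12.1967 m/s × 3.6 = 43.908 km/h.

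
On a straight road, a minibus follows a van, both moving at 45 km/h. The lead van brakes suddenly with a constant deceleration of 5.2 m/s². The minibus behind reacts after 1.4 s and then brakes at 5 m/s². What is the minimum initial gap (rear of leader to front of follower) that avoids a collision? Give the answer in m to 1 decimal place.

Minimum gap ≈ 18.1 m

45 km/h ÷ 3.6 = 12.5000 m/s.
Leader travels v²/(2a_L) = 156.250 / 10.400 = 15.024 m before stopping.
Follower covers v·t_r = 12.5000 × 1.4 = 17.500 m while reacting, then v²/(2a_F) = 156.250 / 10.000 = 15.625 m while braking, for a total of 17.500 + 15.625 = 33.125 m.
Since a_F ≤ a_L and the follower starts braking later, the follower is never slower than the leader, so the closest approach is when both have stopped.
Minimum gap = 33.125 − 15.024 = 18.101 m.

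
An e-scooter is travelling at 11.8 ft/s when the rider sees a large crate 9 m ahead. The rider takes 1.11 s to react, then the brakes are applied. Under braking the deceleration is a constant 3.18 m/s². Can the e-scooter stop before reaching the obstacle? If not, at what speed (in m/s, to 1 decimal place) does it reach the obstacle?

Yes — it stops about 3.0 m short of the obstacle, so it never reaches it

11.8 ft/s × 0.3048 = 3.5966 m/s.
Reaction distance = 3.5966 × 1.11 = 3.992 m.
Braking distance = v²/(2a) = 12.936 / 6.360 = 2.034 m.
Total stopping distance = 3.992 + 2.034 = 6.026 m, vs 9 m available — it stops with 9 − 6.026 = 2.974 m to spare.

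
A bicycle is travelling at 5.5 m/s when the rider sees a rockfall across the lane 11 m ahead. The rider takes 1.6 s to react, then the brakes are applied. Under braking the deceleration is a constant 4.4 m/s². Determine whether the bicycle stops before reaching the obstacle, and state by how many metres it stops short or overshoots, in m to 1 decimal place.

No — it overshoots by 1.2 m

Reaction distance = 5.5000 × 1.6 = 8.800 m.
Braking distance = v²/(2a) = 30.250 / 8.800 = 3.437 m.
Total stopping distance = 8.800 + 3.437 = 12.237 m, vs 11 m available — it cannot stop in time and overshoots by 12.237 − 11 = 1.237 m.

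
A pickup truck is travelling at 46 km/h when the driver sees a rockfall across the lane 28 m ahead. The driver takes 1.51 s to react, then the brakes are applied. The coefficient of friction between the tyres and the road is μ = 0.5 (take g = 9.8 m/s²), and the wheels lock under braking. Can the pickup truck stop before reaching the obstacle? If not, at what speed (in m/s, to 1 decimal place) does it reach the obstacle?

No — it strikes the obstacle at 8.8 m/s

46 km/h ÷ 3.6 = 12.7778 m/s.
a = μg = 0.5 × 9.8 = 4.900 m/s².
Reaction distance = 12.7778 × 1.51 = 19.294 m.
Braking distance needed to stop: v²/(2a) = 163.272 / 9.800 = 16.660 m, so total needed = 19.294 + 16.660 = 35.954 m > 28 m — it cannot stop.
Distance remaining when braking begins: 28 − 19.294 = 8.706 m.
v² = v₀² − 2a·d = 163.272 − 2 × 4.900 × 8.706 = 77.953 m²/s².
v = √77.953 = 8.829 m/s.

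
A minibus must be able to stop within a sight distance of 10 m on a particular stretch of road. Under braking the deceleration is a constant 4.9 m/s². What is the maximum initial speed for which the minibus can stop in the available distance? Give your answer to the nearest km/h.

Maximum speed ≈ 36 km/h

v²/(2a) = d ⇒ v = √(2 × 4.900 × 10) = √98.00 = 9.8995 m/s.
9.8995 m/s × 3.6 = 35.638 km/h.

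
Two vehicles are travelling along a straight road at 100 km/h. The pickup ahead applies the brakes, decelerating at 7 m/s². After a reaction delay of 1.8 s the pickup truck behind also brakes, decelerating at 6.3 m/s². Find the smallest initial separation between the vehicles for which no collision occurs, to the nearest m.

Minimum gap ≈ 56 m

100 km/h ÷ 3.6 = 27.7778 m/s.
Leader travels v²/(2a_L) = 771.606 / 14.000 = 55.115 m before stopping.
Follower covers v·t_r = 27.7778 × 1.8 = 50.000 m while reacting, then v²/(2a_F) = 771.606 / 12.600 = 61.239 m while braking, for a total of 50.000 + 61.239 = 111.239 m.
Since a_F ≤ a_L and the follower starts braking later, the follower is never slower than the leader, so the closest approach is when both have stopped.
Minimum gap = 111.239 − 55.115 = 56.124 m.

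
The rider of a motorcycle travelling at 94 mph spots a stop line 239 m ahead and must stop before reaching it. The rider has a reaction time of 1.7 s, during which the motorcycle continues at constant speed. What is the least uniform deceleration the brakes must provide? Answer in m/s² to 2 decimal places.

Required deceleration ≈ 5.27 m/s²

94 mph × 0.44704 = 42.0218 m/s.
Distance covered during reaction = 42.0218 × 1.7 = 71.437 m.
Distance available for braking: 239 − 71.437 = 167.563 m.
v² = 2a·d ⇒ a = v²/(2d) = 42.0218² / (2 × 167.563) = 1765.832 / 335.126 = 5.2692 m/s².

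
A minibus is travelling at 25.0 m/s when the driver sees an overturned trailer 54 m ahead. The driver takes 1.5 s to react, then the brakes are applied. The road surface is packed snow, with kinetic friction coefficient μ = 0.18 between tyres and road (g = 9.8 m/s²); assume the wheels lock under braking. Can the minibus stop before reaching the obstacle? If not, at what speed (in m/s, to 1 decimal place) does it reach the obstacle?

No — it strikes the obstacle at 23.8 m/s

a = μg = 0.18 × 9.8 = 1.764 m/s².
Reaction distance = 25.0000 × 1.5 = 37.500 m.
Braking distance needed to stop: v²/(2a) = 625.000 / 3.528 = 177.154 m, so total needed = 37.500 + 177.154 = 214.654 m > 54 m — it cannot stop.
Distance remaining when braking begins: 54 − 37.500 = 16.500 m.
v² = v₀² − 2a·d = 625.000 − 2 × 1.764 × 16.500 = 566.788 m²/s².
v = √566.788 = 23.807 m/s.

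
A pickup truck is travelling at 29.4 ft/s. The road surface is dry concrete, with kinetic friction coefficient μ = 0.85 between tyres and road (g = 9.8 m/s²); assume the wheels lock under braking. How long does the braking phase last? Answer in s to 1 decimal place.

29.4 ft/s × 0.3048 = 8.9611 m/s.
a = μg = 0.85 × 9.8 = 8.330 m/s².
Braking time = v/a = 8.9611 / 8.330 = 1.076 s.

Braking time ≈ 1.1 s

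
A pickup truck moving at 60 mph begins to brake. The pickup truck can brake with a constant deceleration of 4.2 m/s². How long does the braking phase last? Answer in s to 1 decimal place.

Braking time ≈ 6.4 s

60 mph × 0.44704 = 26.8224 m/s.
Braking time = v/a = 26.8224 / 4.200 = 6.386 s.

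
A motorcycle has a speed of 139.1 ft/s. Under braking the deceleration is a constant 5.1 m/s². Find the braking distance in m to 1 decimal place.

139.1 ft/s × 0.3048 = 42.3977 m/s.
Braking distance = v²/(2a) = 42.3977² / (2 × 5.100) = 1797.565 / 10.200 = 176.232 m.

Braking distance ≈ 176.2 m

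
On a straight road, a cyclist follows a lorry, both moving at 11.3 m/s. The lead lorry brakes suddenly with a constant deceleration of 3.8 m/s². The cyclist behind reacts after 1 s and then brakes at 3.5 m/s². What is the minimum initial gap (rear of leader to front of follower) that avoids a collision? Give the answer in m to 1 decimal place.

Minimum gap ≈ 12.7 m

Leader travels v²/(2a_L) = 127.690 / 7.600 = 16.801 m before stopping.
Follower covers v·t_r = 11.3000 × 1 = 11.300 m while reacting, then v²/(2a_F) = 127.690 / 7.000 = 18.241 m while braking, for a total of 11.300 + 18.241 = 29.541 m.
Since a_F ≤ a_L and the follower starts braking later, the follower is never slower than the leader, so the closest approach is when both have stopped.
Minimum gap = 29.541 − 16.801 = 12.740 m.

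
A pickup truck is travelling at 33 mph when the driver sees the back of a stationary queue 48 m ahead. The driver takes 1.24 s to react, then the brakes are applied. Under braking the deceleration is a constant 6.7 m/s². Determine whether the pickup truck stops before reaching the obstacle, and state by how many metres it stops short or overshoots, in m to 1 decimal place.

Yes — it stops 13.5 m short of the obstacle

33 mph × 0.44704 = 14.7523 m/s.
Reaction distance = 14.7523 × 1.24 = 18.293 m.
Braking distance = v²/(2a) = 217.630 / 13.400 = 16.241 m.
Total stopping distance = 18.293 + 16.241 = 34.534 m, vs 48 m available — it stops with 48 − 34.534 = 13.466 m to spare.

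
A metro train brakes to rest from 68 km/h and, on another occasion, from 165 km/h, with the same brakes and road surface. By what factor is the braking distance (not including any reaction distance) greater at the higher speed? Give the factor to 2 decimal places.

Factor ≈ 5.89

Braking distance d = v²/(2a), so with a fixed, d ∝ v².
Factor = (165/68)² = 2.4265² = 5.8879.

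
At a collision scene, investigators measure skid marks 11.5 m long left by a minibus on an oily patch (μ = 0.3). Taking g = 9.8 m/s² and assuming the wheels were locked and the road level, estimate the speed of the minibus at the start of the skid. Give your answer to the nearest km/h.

Deceleration a = μg = 0.3 × 9.8 = 2.940 m/s².
v = √(2a·d) = √(2 × 2.940 × 11.5) = √67.620 = 8.2231 m/s.
= 8.2231 × 3.6 = 29.603 km/h.

Initial speed ≈ 30 km/h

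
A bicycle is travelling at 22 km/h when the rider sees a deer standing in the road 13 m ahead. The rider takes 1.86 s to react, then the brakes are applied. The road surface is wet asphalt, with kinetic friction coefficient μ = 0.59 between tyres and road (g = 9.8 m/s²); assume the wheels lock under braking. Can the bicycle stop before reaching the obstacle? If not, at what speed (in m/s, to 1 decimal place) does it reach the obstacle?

22 km/h ÷ 3.6 = 6.1111 m/s.
a = μg = 0.59 × 9.8 = 5.782 m/s².
Reaction distance = 6.1111 × 1.86 = 11.367 m.
Braking distance needed to stop: v²/(2a) = 37.346 / 11.564 = 3.230 m, so total needed = 11.367 + 3.230 = 14.597 m > 13 m — it cannot stop.
Distance remaining when braking begins: 13 − 11.367 = 1.633 m.
v² = v₀² − 2a·d = 37.346 − 2 × 5.782 × 1.633 = 18.462 m²/s².
v = √18.462 = 4.297 m/s.

No — it strikes the obstacle at 4.3 m/s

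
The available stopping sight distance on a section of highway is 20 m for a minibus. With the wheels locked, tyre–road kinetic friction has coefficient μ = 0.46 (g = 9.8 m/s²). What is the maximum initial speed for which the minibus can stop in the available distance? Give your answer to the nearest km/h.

Maximum speed ≈ 48 km/h

a = μg = 0.46 × 9.8 = 4.508 m/s².
v²/(2a) = d ⇒ v = √(2 × 4.508 × 20) = √180.32 = 13.4283 m/s.
13.4283 m/s × 3.6 = 48.342 km/h.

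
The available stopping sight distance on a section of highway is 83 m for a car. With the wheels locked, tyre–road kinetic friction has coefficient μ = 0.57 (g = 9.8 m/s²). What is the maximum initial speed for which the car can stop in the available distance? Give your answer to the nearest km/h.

Maximum speed ≈ 110 km/h

a = μg = 0.57 × 9.8 = 5.586 m/s².
v²/(2a) = d ⇒ v = √(2 × 5.586 × 83) = √927.28 = 30.4513 m/s.
30.4513 m/s × 3.6 = 109.625 km/h.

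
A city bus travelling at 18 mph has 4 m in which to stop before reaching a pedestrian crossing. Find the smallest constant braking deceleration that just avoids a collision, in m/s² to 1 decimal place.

Required deceleration ≈ 8.1 m/s²

18 mph × 0.44704 = 8.0467 m/s.
v² = 2a·d ⇒ a = v²/(2d) = 8.0467² / (2 × 4.000) = 64.749 / 8.000 = 8.0936 m/s².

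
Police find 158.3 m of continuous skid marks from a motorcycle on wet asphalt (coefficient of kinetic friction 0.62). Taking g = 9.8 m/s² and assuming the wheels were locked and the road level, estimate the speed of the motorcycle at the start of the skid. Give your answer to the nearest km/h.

Initial speed ≈ 158 km/h

Deceleration a = μg = 0.62 × 9.8 = 6.076 m/s².
v = √(2a·d) = √(2 × 6.076 × 158.3) = √1923.662 = 43.8596 m/s.
= 43.8596 × 3.6 = 157.895 km/h.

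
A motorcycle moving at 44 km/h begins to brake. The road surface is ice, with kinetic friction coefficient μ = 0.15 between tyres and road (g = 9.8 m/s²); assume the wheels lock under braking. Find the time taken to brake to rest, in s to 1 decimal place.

44 km/h ÷ 3.6 = 12.2222 m/s.
a = μg = 0.15 × 9.8 = 1.470 m/s².
Braking time = v/a = 12.2222 / 1.470 = 8.314 s.

Braking time ≈ 8.3 s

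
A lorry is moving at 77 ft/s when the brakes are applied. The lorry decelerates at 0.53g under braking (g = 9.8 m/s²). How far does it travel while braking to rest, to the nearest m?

77 ft/s × 0.3048 = 23.4696 m/s.
a = 0.53 × 9.8 = 5.194 m/s².
Braking distance = v²/(2a) = 23.4696² / (2 × 5.194) = 550.822 / 10.388 = 53.025 m.

Braking distance ≈ 53 m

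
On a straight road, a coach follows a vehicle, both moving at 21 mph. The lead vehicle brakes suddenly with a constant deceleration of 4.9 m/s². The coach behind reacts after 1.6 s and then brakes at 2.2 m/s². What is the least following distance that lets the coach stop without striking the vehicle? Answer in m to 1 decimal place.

Minimum gap ≈ 26.1 m

21 mph × 0.44704 = 9.3878 m/s.
Leader travels v²/(2a_L) = 88.131 / 9.800 = 8.993 m before stopping.
Follower covers v·t_r = 9.3878 × 1.6 = 15.020 m while reacting, then v²/(2a_F) = 88.131 / 4.400 = 20.030 m while braking, for a total of 15.020 + 20.030 = 35.050 m.
Since a_F ≤ a_L and the follower starts braking later, the follower is never slower than the leader, so the closest approach is when both have stopped.
Minimum gap = 35.050 − 8.993 = 26.057 m.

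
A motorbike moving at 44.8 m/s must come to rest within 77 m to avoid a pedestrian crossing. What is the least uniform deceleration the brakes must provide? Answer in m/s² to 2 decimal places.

Required deceleration ≈ 13.03 m/s²

v² = 2a·d ⇒ a = v²/(2d) = 44.8000² / (2 × 77.000) = 2007.040 / 154.000 = 13.0327 m/s².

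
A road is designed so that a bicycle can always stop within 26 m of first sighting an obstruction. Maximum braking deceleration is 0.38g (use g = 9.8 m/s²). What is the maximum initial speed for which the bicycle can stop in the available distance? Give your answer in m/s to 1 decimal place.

a = 0.38 × 9.8 = 3.724 m/s².
v²/(2a) = d ⇒ v = √(2 × 3.724 × 26) = √193.65 = 13.9158 m/s.

Maximum speed ≈ 13.9 m/s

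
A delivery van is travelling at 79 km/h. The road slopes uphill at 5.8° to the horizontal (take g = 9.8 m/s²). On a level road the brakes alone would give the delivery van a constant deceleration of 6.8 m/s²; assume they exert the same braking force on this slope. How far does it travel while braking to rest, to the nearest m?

79 km/h ÷ 3.6 = 21.9444 m/s.
Gravity along the uphill slope adds to the braking deceleration: a_eff = 6.800 + 9.8·sin 5.8° = 6.800 + 0.990 = 7.790 m/s².
Braking distance = v²/(2a) = 21.9444² / (2 × 7.790) = 481.557 / 15.580 = 30.909 m.

Braking distance ≈ 31 m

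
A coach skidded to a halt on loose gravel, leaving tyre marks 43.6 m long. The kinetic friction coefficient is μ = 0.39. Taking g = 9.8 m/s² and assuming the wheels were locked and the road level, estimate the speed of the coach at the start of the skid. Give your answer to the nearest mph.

Deceleration a = μg = 0.39 × 9.8 = 3.822 m/s².
v = √(2a·d) = √(2 × 3.822 × 43.6) = √333.278 = 18.2559 m/s.
= 18.2559 ÷ 0.44704 = 40.837 mph.

Initial speed ≈ 41 mph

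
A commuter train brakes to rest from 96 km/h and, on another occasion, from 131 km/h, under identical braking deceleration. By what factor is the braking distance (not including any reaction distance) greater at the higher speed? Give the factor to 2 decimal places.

Braking distance d = v²/(2a), so with a fixed, d ∝ v².
Factor = (131/96)² = 1.3646² = 1.8621.

Factor ≈ 1.86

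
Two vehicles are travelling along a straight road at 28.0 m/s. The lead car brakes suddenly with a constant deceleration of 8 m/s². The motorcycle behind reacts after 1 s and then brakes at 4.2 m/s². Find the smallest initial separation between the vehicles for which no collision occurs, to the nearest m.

Minimum gap ≈ 72 m

Leader travels v²/(2a_L) = 784.000 / 16.000 = 49.000 m before stopping.
Follower covers v·t_r = 28.0000 × 1 = 28.000 m while reacting, then v²/(2a_F) = 784.000 / 8.400 = 93.333 m while braking, for a total of 28.000 + 93.333 = 121.333 m.
Since a_F ≤ a_L and the follower starts braking later, the follower is never slower than the leader, so the closest approach is when both have stopped.
Minimum gap = 121.333 − 49.000 = 72.333 m.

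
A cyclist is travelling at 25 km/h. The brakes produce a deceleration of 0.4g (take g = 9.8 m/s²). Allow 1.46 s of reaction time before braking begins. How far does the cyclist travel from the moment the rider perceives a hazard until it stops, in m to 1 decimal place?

25 km/h ÷ 3.6 = 6.9444 m/s.
a = 0.4 × 9.8 = 3.920 m/s².
Reaction distance = v·t_r = 6.9444 × 1.46 = 10.139 m.
Braking distance = v²/(2a) = 6.9444² / (2 × 3.920) = 48.225 / 7.840 = 6.151 m.
Total = 10.139 + 6.151 = 16.290 m.

Total stopping distance ≈ 16.3 m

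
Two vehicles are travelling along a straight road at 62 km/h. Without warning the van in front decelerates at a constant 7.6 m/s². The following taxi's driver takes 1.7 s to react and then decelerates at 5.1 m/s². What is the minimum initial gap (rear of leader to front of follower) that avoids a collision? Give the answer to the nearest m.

Minimum gap ≈ 39 m

62 km/h ÷ 3.6 = 17.2222 m/s.
Leader travels v²/(2a_L) = 296.604 / 15.200 = 19.513 m before stopping.
Follower covers v·t_r = 17.2222 × 1.7 = 29.278 m while reacting, then v²/(2a_F) = 296.604 / 10.200 = 29.079 m while braking, for a total of 29.278 + 29.079 = 58.357 m.
Since a_F ≤ a_L and the follower starts braking later, the follower is never slower than the leader, so the closest approach is when both have stopped.
Minimum gap = 58.357 − 19.513 = 38.844 m.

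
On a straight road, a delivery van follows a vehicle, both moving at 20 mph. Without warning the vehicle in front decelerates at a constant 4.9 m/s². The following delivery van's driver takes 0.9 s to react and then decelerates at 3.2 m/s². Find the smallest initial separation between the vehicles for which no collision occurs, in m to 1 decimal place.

20 mph × 0.44704 = 8.9408 m/s.
Leader travels v²/(2a_L) = 79.938 / 9.800 = 8.157 m before stopping.
Follower covers v·t_r = 8.9408 × 0.9 = 8.047 m while reacting, then v²/(2a_F) = 79.938 / 6.400 = 12.490 m while braking, for a total of 8.047 + 12.490 = 20.537 m.
Since a_F ≤ a_L and the follower starts braking later, the follower is never slower than the leader, so the closest approach is when both have stopped.
Minimum gap = 20.537 − 8.157 = 12.380 m.

Minimum gap ≈ 12.4 m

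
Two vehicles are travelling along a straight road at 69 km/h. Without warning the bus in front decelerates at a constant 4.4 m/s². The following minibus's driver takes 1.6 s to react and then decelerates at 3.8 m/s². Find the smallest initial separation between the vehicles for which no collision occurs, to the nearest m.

Minimum gap ≈ 37 m

69 km/h ÷ 3.6 = 19.1667 m/s.
Leader travels v²/(2a_L) = 367.362 / 8.800 = 41.746 m before stopping.
Follower covers v·t_r = 19.1667 × 1.6 = 30.667 m while reacting, then v²/(2a_F) = 367.362 / 7.600 = 48.337 m while braking, for a total of 30.667 + 48.337 = 79.004 m.
Since a_F ≤ a_L and the follower starts braking later, the follower is never slower than the leader, so the closest approach is when both have stopped.
Minimum gap = 79.004 − 41.746 = 37.258 m.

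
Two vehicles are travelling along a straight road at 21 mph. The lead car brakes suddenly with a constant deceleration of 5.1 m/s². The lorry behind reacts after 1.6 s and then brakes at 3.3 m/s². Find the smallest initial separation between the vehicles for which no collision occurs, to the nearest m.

Minimum gap ≈ 20 m

21 mph × 0.44704 = 9.3878 m/s.
Leader travels v²/(2a_L) = 88.131 / 10.200 = 8.640 m before stopping.
Follower covers v·t_r = 9.3878 × 1.6 = 15.020 m while reacting, then v²/(2a_F) = 88.131 / 6.600 = 13.353 m while braking, for a total of 15.020 + 13.353 = 28.373 m.
Since a_F ≤ a_L and the follower starts braking later, the follower is never slower than the leader, so the closest approach is when both have stopped.
Minimum gap = 28.373 − 8.640 = 19.733 m.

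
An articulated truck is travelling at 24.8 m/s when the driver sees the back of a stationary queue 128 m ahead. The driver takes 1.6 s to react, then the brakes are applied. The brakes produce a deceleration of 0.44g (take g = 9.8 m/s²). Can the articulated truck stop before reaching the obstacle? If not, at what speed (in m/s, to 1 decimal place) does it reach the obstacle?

Yes — it stops about 17.0 m short of the obstacle, so it never reaches it

a = 0.44 × 9.8 = 4.312 m/s².
Reaction distance = 24.8000 × 1.6 = 39.680 m.
Braking distance = v²/(2a) = 615.040 / 8.624 = 71.317 m.
Total stopping distance = 39.680 + 71.317 = 110.997 m, vs 128 m available — it stops with 128 − 110.997 = 17.003 m to spare.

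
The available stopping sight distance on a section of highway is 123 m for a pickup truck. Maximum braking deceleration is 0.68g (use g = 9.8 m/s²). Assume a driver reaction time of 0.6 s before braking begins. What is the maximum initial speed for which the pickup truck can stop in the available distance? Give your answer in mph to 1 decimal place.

a = 0.68 × 9.8 = 6.664 m/s².
Stopping distance: v·t_r + v²/(2a) = 123 with t_r = 0.6 s and a = 6.664 m/s².
So v² + 7.997 v − 1639.34 = 0.
Positive root: v = −a·t_r + √((a·t_r)² + 2a·d) = −3.998 + √(15.984 + 1639.34) = 36.6877 m/s.
36.6877 m/s ÷ 0.44704 = 82.068 mph.

Maximum speed ≈ 82.1 mph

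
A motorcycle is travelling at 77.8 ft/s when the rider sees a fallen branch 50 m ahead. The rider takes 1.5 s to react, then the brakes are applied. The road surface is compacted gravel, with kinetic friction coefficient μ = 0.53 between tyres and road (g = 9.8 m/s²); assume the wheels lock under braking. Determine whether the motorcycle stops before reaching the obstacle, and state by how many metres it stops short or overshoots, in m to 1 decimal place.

77.8 ft/s × 0.3048 = 23.7134 m/s.
a = μg = 0.53 × 9.8 = 5.194 m/s².
Reaction distance = 23.7134 × 1.5 = 35.570 m.
Braking distance = v²/(2a) = 562.325 / 10.388 = 54.132 m.
Total stopping distance = 35.570 + 54.132 = 89.702 m, vs 50 m available — it cannot stop in time and overshoots by 89.702 − 50 = 39.702 m.

No — it overshoots by 39.7 m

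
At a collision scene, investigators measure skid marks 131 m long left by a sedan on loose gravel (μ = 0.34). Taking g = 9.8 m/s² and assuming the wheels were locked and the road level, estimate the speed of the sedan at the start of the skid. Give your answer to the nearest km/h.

Initial speed ≈ 106 km/h

Deceleration a = μg = 0.34 × 9.8 = 3.332 m/s².
v = √(2a·d) = √(2 × 3.332 × 131) = √872.984 = 29.5463 m/s.
= 29.5463 × 3.6 = 106.367 km/h.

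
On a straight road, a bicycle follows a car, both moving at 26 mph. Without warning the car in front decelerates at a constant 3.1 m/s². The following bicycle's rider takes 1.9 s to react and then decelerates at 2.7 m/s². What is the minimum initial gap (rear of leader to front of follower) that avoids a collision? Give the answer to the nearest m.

Minimum gap ≈ 25 m

26 mph × 0.44704 = 11.6230 m/s.
Leader travels v²/(2a_L) = 135.094 / 6.200 = 21.789 m before stopping.
Follower covers v·t_r = 11.6230 × 1.9 = 22.084 m while reacting, then v²/(2a_F) = 135.094 / 5.400 = 25.017 m while braking, for a total of 22.084 + 25.017 = 47.101 m.
Since a_F ≤ a_L and the follower starts braking later, the follower is never slower than the leader, so the closest approach is when both have stopped.
Minimum gap = 47.101 − 21.789 = 25.312 m.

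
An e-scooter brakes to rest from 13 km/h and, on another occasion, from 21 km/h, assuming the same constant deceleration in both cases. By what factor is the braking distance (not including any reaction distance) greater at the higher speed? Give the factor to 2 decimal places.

Factor ≈ 2.61

Braking distance d = v²/(2a), so with a fixed, d ∝ v².
Factor = (21/13)² = 1.6154² = 2.6095.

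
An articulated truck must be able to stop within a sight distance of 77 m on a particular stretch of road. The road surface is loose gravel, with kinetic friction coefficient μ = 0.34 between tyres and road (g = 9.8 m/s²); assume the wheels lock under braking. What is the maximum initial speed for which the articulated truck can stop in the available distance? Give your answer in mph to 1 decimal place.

a = μg = 0.34 × 9.8 = 3.332 m/s².
v²/(2a) = d ⇒ v = √(2 × 3.332 × 77) = √513.13 = 22.6524 m/s.
22.6524 m/s ÷ 0.44704 = 50.672 mph.

Maximum speed ≈ 50.7 mph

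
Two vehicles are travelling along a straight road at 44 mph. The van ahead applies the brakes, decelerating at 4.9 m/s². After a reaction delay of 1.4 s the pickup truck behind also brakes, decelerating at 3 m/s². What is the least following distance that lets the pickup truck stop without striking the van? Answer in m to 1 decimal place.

44 mph × 0.44704 = 19.6698 m/s.
Leader travels v²/(2a_L) = 386.901 / 9.800 = 39.480 m before stopping.
Follower covers v·t_r = 19.6698 × 1.4 = 27.538 m while reacting, then v²/(2a_F) = 386.901 / 6.000 = 64.484 m while braking, for a total of 27.538 + 64.484 = 92.022 m.
Since a_F ≤ a_L and the follower starts braking later, the follower is never slower than the leader, so the closest approach is when both have stopped.
Minimum gap = 92.022 − 39.480 = 52.542 m.

Minimum gap ≈ 52.5 m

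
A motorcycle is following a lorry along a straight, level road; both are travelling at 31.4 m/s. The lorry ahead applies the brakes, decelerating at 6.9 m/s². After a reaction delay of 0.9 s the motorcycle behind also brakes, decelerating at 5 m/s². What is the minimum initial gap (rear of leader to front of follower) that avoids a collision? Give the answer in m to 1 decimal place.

Leader travels v²/(2a_L) = 985.960 / 13.800 = 71.446 m before stopping.
Follower covers v·t_r = 31.4000 × 0.9 = 28.260 m while reacting, then v²/(2a_F) = 985.960 / 10.000 = 98.596 m while braking, for a total of 28.260 + 98.596 = 126.856 m.
Since a_F ≤ a_L and the follower starts braking later, the follower is never slower than the leader, so the closest approach is when both have stopped.
Minimum gap = 126.856 − 71.446 = 55.410 m.

Minimum gap ≈ 55.4 m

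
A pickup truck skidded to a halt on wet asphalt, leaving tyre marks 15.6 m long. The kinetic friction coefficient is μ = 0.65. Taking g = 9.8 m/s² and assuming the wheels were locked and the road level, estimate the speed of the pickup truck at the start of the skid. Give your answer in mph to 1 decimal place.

Initial speed ≈ 31.5 mph

Deceleration a = μg = 0.65 × 9.8 = 6.370 m/s².
v = √(2a·d) = √(2 × 6.370 × 15.6) = √198.744 = 14.0977 m/s.
= 14.0977 ÷ 0.44704 = 31.536 mph.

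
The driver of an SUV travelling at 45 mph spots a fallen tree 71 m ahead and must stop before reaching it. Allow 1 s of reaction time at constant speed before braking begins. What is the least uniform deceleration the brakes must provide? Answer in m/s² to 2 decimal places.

Required deceleration ≈ 3.98 m/s²

45 mph × 0.44704 = 20.1168 m/s.
Distance covered during reaction = 20.1168 × 1 = 20.117 m.
Distance available for braking: 71 − 20.117 = 50.883 m.
v² = 2a·d ⇒ a = v²/(2d) = 20.1168² / (2 × 50.883) = 404.686 / 101.766 = 3.9766 m/s².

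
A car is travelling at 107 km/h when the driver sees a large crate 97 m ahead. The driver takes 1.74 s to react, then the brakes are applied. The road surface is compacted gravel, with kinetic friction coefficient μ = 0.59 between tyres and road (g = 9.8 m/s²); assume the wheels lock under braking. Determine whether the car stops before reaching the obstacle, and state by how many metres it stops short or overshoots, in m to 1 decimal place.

No — it overshoots by 31.1 m

107 km/h ÷ 3.6 = 29.7222 m/s.
a = μg = 0.59 × 9.8 = 5.782 m/s².
Reaction distance = 29.7222 × 1.74 = 51.717 m.
Braking distance = v²/(2a) = 883.409 / 11.564 = 76.393 m.
Total stopping distance = 51.717 + 76.393 = 128.110 m, vs 97 m available — it cannot stop in time and overshoots by 128.110 − 97 = 31.110 m.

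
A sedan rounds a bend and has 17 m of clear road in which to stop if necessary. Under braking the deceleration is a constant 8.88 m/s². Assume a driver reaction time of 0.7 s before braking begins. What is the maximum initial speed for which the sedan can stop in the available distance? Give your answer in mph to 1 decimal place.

Maximum speed ≈ 27.4 mph

Stopping distance: v·t_r + v²/(2a) = 17 with t_r = 0.7 s and a = 8.880 m/s².
So v² + 12.432 v − 301.92 = 0.
Positive root: v = −a·t_r + √((a·t_r)² + 2a·d) = −6.216 + √(38.639 + 301.92) = 12.2382 m/s.
12.2382 m/s ÷ 0.44704 = 27.376 mph.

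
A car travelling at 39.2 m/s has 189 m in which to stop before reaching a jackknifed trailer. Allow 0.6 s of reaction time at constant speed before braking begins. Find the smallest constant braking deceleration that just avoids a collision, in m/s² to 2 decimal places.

Required deceleration ≈ 4.64 m/s²

Distance covered during reaction = 39.2000 × 0.6 = 23.520 m.
Distance available for braking: 189 − 23.520 = 165.480 m.
v² = 2a·d ⇒ a = v²/(2d) = 39.2000² / (2 × 165.480) = 1536.640 / 330.960 = 4.6430 m/s².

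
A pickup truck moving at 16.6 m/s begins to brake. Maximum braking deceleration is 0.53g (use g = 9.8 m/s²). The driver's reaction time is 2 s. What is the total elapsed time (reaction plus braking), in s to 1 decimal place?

a = 0.53 × 9.8 = 5.194 m/s².
Braking time = v/a = 16.6000 / 5.194 = 3.196 s.
Total = 2 + 3.196 = 5.196 s.

Total time ≈ 5.2 s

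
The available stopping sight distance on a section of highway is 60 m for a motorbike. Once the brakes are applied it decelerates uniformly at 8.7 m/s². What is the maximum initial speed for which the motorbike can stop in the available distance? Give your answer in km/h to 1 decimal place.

v²/(2a) = d ⇒ v = √(2 × 8.700 × 60) = √1044.00 = 32.3110 m/s.
32.3110 m/s × 3.6 = 116.320 km/h.

Maximum speed ≈ 116.3 km/h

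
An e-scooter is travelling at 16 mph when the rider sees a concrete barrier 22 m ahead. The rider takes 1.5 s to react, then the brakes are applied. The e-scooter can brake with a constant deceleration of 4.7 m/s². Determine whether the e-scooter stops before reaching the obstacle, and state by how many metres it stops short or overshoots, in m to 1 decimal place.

16 mph × 0.44704 = 7.1526 m/s.
Reaction distance = 7.1526 × 1.5 = 10.729 m.
Braking distance = v²/(2a) = 51.160 / 9.400 = 5.443 m.
Total stopping distance = 10.729 + 5.443 = 16.172 m, vs 22 m available — it stops with 22 − 16.172 = 5.828 m to spare.

Yes — it stops 5.8 m short of the obstacle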